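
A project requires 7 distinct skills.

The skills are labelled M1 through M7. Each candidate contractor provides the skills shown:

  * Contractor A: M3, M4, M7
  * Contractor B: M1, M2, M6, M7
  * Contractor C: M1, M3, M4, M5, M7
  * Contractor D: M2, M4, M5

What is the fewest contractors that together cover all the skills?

2

B and C together: B ∪ C = {M1, M2, M3, M4, M5, M6, M7} — every skill is covered.
No single contractor has all 7 skills (the largest, C, has 5), so 2 is optimal.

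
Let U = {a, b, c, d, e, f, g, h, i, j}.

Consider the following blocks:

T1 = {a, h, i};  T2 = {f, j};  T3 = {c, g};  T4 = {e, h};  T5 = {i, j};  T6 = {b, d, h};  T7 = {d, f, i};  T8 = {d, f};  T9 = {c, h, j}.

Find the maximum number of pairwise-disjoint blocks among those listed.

4

T3, T4, T5, T8 are pairwise disjoint (T3={c,g}; T4={e,h}; T5={i,j}; T8={d,f}).
Every remaining block overlaps one of these, and no 5 of the listed blocks are pairwise disjoint, so 4 is the maximum.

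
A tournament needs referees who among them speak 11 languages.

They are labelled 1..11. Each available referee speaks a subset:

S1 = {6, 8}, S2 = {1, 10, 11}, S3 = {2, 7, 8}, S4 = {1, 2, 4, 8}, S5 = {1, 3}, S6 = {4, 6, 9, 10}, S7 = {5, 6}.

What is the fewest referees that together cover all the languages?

5

Take {S2, S3, S5, S6, S7}. Their union is {1, 2, 3, 4, 5, 6, 7, 8, 9, 10, 11}, which is all 11 languages.
No 4 of the 7 referees cover everything (all 35 combinations miss at least one language), so 5 is optimal.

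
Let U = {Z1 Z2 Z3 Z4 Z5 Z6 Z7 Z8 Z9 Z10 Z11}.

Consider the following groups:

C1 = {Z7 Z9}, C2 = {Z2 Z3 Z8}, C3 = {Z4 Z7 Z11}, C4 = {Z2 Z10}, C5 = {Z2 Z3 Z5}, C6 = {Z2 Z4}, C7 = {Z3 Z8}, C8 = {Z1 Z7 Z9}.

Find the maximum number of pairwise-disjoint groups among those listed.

3

C4, C7, C8 are pairwise disjoint (C4={Z2,Z10}; C7={Z3,Z8}; C8={Z1,Z7,Z9}).
Every remaining group overlaps one of these, and no 4 of the listed groups are pairwise disjoint, so 3 is the maximum.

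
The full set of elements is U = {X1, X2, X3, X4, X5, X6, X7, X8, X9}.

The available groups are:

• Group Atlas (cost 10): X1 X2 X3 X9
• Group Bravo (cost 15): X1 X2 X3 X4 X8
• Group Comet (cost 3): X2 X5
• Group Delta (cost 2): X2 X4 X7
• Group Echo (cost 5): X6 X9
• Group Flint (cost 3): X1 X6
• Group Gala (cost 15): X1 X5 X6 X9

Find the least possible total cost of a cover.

25

Bravo, Comet, Delta, Echo together cover every element (Bravo ∪ Comet ∪ Delta ∪ Echo = {X1, X2, X3, X4, X5, X6, X7, X8, X9}); total cost 15 + 3 + 2 + 5 = 25.
The greedy pick Delta, Flint, Comet, Atlas, Bravo costs 33; no covering selection beats 25.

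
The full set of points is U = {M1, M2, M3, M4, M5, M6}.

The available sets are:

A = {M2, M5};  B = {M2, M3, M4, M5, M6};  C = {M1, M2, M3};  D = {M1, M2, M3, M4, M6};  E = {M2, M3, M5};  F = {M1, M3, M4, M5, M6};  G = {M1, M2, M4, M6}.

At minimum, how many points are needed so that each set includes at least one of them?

2

H = {M2, M6} meets every set (each contains at least one member of H), and |H| = 2.
No single point lies in every set, so at least 2 are needed and 2 is optimal.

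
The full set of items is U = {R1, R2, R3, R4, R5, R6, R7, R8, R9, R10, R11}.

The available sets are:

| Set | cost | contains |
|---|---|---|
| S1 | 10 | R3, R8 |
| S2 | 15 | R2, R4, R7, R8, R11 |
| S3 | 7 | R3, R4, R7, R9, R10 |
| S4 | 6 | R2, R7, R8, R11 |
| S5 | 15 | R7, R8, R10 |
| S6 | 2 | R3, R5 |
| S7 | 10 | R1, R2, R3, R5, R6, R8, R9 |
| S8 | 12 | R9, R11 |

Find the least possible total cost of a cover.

S3, S4, S7 together cover every item (S3 ∪ S4 ∪ S7 = {R1, R2, R3, R4, R5, R6, R7, R8, R9, R10, R11}); total cost 7 + 6 + 10 = 23.
The greedy pick S6, S4, S3, S7 costs 25; no covering selection beats 23.

23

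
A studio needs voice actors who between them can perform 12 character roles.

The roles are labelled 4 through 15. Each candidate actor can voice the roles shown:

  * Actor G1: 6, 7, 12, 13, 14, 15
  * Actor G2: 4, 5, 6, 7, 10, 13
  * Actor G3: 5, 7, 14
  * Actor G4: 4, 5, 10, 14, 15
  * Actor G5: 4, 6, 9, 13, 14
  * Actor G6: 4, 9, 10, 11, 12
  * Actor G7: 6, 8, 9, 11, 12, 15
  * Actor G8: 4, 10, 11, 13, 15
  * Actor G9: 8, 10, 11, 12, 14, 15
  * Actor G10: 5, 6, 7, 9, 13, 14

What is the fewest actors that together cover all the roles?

Take {G4, G9, G10}. Their union is {4, 5, 6, 7, 8, 9, 10, 11, 12, 13, 14, 15}, which is all 12 roles.
No 2 of the 10 actors cover everything (all 45 combinations miss at least one role), so 3 is optimal.

3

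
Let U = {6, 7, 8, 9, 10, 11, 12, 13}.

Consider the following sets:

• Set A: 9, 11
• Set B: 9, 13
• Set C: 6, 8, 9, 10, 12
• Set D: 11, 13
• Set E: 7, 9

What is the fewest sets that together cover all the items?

3

C, D, and E cover everything between them: the union {6, 7, 8, 9, 10, 11, 12, 13} is all of U.
Only C contains 6, so C is forced; the remaining 3 items need at least 2 more sets (each remaining set adds at most 2) — so at least 3 sets are needed, and 3 is optimal.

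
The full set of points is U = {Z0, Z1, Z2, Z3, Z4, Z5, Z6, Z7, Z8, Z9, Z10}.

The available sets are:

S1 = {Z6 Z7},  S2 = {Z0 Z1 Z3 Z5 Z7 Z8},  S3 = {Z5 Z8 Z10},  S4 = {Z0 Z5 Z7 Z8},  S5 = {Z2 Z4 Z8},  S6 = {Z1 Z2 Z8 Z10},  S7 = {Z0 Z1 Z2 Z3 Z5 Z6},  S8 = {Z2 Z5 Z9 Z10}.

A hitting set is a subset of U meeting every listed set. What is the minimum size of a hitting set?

3

H = {Z5, Z7, Z8} meets every set (each contains at least one member of H), and |H| = 3.
No choice of 2 points meets every set, so 3 is the minimum.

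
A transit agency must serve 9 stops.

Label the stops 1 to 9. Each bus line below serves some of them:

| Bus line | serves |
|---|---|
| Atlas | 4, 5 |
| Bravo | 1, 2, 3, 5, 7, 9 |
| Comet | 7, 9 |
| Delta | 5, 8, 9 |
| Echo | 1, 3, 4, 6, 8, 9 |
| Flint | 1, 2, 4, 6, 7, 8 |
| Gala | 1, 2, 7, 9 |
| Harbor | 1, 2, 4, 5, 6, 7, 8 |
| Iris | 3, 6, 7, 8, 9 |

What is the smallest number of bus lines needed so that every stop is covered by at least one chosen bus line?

Bravo and Echo together: Bravo ∪ Echo = {1, 2, 3, 4, 5, 6, 7, 8, 9} — every stop is covered.
No single bus line has all 9 stops (the largest, Harbor, has 7), so 2 is optimal.

2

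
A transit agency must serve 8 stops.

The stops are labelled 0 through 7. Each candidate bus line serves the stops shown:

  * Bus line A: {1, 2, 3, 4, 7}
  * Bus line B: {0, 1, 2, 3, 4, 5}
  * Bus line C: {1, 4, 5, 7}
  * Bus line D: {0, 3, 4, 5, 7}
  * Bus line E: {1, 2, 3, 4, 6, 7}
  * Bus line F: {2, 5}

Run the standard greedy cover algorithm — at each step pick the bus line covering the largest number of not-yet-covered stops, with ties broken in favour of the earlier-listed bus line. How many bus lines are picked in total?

Greedy: pick B (covers 6 new) → pick E (covers 2 new). Total picks: 2.

2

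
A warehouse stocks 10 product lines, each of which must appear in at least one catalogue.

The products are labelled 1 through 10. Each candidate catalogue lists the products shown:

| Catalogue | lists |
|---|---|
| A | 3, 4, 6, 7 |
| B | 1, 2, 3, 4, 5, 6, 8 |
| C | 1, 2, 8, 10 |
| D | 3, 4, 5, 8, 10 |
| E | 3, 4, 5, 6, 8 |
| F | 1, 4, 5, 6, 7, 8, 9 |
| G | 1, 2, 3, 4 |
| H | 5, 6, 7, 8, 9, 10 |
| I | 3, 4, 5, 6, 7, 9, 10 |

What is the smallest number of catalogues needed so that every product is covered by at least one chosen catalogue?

2

Take {C, I}. Their union is {1, 2, 3, 4, 5, 6, 7, 8, 9, 10}, which is all 10 products.
No single catalogue has all 10 products (the largest, B, has 7), so 2 is optimal.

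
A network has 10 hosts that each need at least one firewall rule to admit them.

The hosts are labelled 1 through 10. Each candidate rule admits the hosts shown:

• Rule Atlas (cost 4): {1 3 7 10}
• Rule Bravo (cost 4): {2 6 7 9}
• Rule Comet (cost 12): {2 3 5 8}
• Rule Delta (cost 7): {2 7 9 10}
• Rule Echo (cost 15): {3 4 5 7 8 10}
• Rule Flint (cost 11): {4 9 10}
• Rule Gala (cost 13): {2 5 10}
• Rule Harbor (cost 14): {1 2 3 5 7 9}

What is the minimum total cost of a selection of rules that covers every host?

23

Atlas, Bravo, Echo together cover every host (Atlas ∪ Bravo ∪ Echo = {1, 2, 3, 4, 5, 6, 7, 8, 9, 10}); total cost 4 + 4 + 15 = 23.
No covering selection has total cost below 23.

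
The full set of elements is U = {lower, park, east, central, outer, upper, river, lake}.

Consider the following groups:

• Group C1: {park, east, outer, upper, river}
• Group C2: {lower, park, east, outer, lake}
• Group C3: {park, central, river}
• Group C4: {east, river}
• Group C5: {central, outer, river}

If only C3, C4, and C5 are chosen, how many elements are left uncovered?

Union of C3, C4, C5 = {park, east, central, outer, river}.
Not covered: lower, upper, lake — 3 elements.

3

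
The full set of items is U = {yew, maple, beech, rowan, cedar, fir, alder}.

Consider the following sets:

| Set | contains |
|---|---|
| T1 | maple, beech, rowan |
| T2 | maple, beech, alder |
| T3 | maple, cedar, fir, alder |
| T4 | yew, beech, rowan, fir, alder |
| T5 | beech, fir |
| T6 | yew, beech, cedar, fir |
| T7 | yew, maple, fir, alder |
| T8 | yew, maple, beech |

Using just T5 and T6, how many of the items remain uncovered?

Union of T5, T6 = {yew, beech, cedar, fir}.
Not covered: maple, rowan, alder — 3 items.

3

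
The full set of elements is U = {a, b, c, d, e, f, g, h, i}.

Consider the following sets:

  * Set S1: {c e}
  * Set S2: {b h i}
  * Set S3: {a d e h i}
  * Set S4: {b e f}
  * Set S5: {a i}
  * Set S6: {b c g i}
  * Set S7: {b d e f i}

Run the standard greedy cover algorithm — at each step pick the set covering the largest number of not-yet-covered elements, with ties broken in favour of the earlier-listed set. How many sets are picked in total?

3

Greedy: pick S3 (covers 5 new) → pick S6 (covers 3 new) → pick S4 (covers 1 new). Total picks: 3.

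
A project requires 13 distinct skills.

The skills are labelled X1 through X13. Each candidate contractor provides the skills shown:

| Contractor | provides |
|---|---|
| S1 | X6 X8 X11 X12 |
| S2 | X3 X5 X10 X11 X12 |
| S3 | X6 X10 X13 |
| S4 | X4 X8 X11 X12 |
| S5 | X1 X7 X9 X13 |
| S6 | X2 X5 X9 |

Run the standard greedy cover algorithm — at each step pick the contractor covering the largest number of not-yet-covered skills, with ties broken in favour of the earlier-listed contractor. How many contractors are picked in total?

5

Greedy: pick S2 (covers 5 new) → pick S5 (covers 4 new) → pick S1 (covers 2 new) → pick S4 (covers 1 new) → pick S6 (covers 1 new). Total picks: 5.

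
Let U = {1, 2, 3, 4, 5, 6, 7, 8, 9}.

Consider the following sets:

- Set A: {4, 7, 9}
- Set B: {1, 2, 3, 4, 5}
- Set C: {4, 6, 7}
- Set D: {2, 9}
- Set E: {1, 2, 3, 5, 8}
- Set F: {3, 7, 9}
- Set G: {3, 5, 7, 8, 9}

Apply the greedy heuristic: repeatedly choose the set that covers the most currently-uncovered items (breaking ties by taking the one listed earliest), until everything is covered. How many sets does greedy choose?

Greedy: pick B (covers 5 new) → pick G (covers 3 new) → pick C (covers 1 new). Total picks: 3.

3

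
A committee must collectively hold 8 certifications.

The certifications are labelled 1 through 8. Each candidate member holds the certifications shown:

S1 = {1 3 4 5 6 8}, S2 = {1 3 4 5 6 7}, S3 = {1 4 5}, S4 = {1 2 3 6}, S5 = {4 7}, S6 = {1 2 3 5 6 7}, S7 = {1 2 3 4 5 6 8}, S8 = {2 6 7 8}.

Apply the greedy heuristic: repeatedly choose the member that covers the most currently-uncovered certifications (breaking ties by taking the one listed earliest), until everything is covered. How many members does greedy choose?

Greedy: pick S7 (covers 7 new) → pick S2 (covers 1 new). Total picks: 2.

2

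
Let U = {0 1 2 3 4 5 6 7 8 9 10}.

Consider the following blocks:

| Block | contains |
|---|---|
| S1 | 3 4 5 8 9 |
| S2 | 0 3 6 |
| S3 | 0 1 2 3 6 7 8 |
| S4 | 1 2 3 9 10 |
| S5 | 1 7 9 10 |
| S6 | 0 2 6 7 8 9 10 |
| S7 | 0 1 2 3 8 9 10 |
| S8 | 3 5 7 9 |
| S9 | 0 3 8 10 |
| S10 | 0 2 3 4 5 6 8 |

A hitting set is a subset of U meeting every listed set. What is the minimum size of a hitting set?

Take H = {3, 9}. Each listed block contains at least one of these, so H is a hitting set of size 2.
The blocks S5, S10 are pairwise disjoint, so any hitting set needs a separate element for each — at least 2. Hence 2 is optimal.

2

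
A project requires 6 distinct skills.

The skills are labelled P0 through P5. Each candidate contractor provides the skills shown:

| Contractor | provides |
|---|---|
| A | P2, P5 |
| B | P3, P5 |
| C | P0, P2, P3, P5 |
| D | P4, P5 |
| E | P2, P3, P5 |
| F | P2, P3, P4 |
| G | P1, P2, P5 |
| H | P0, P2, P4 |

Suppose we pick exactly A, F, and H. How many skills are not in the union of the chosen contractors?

1

Union of A, F, H = {P0, P2, P3, P4, P5}.
Not covered: P1 — 1 skill.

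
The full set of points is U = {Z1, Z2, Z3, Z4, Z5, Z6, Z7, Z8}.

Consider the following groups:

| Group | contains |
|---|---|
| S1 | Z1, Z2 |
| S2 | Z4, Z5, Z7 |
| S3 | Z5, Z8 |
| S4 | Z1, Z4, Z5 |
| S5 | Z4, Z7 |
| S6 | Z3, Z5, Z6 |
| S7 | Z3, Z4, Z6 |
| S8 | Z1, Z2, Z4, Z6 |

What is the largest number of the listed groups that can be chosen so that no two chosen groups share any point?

3

S1, S3, S5 are pairwise disjoint (S1={Z1,Z2}; S3={Z5,Z8}; S5={Z4,Z7}).
Every remaining group overlaps one of these, and no 4 of the listed groups are pairwise disjoint, so 3 is the maximum.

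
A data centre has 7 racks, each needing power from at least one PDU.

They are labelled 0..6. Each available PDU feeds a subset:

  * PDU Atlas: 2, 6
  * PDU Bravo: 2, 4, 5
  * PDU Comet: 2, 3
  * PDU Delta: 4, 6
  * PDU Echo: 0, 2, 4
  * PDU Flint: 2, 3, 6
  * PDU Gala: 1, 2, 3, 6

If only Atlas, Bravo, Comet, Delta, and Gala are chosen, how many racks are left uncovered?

1

Union of Atlas, Bravo, Comet, Delta, Gala = {1, 2, 3, 4, 5, 6}.
Not covered: 0 — 1 rack.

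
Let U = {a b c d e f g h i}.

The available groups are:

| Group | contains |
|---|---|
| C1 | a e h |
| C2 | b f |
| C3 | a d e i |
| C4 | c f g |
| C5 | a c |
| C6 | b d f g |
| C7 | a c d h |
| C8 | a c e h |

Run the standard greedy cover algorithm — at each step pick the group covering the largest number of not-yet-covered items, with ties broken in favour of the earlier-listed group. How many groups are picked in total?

Greedy: pick C3 (covers 4 new) → pick C4 (covers 3 new) → pick C1 (covers 1 new) → pick C2 (covers 1 new). Total picks: 4.
(The true minimum cover uses only 3 groups, so greedy is not optimal here.)

4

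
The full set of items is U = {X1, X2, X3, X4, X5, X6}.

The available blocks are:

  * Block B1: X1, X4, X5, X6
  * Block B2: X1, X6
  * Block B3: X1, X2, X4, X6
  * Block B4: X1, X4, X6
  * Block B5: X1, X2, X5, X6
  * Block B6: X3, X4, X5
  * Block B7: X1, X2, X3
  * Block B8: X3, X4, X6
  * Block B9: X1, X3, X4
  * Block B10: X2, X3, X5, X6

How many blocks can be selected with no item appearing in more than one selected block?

B2, B6 are pairwise disjoint (B2={X1,X6}; B6={X3,X4,X5}).
Every remaining block overlaps one of these, and no 3 of the listed blocks are pairwise disjoint, so 2 is the maximum.

2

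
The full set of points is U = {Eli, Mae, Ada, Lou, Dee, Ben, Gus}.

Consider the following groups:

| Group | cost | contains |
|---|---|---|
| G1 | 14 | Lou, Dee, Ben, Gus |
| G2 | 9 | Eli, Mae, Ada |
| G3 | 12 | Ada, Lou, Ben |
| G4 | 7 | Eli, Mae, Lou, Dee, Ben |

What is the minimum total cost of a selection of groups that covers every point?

23

G1, G2 together cover every point (G1 ∪ G2 = {Eli, Mae, Ada, Lou, Dee, Ben, Gus}); total cost 14 + 9 = 23.
The greedy pick G4, G2, G1 costs 30; no covering selection beats 23.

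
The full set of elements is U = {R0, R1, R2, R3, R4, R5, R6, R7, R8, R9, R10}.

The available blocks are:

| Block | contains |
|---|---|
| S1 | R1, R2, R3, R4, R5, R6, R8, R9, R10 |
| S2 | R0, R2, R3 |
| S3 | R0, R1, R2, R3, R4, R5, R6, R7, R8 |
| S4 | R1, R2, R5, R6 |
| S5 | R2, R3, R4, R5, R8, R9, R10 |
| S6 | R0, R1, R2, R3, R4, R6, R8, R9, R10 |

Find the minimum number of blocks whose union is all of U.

Take {S3, S5}. Their union is {R0, R1, R2, R3, R4, R5, R6, R7, R8, R9, R10}, which is all 11 elements.
No single block has all 11 elements (the largest, S1, has 9), so 2 is optimal.

2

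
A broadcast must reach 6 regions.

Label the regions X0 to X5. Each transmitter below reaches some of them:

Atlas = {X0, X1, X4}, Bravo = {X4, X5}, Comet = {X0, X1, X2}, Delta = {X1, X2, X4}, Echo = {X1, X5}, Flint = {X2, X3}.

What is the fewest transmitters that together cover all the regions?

Atlas and Echo and Flint together: Atlas ∪ Echo ∪ Flint = {X0, X1, X2, X3, X4, X5} — every region is covered.
Only Flint contains X3, so Flint is forced; the remaining 4 regions need at least 2 more transmitters (each remaining transmitter adds at most 3) — so at least 3 transmitters are needed, and 3 is optimal.

3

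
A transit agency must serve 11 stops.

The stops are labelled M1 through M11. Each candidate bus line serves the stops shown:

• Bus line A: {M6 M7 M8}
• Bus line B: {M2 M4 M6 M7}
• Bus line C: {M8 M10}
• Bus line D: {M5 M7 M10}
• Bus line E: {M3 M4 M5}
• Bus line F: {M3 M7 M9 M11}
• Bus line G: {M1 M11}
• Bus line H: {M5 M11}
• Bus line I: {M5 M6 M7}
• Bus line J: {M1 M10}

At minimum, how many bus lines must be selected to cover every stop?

Take {A, B, D, F, G}. Their union is {M1, M2, M3, M4, M5, M6, M7, M8, M9, M10, M11}, which is all 11 stops.
No 4 of the 10 bus lines cover everything (all 210 combinations miss at least one stop), so 5 is optimal.

5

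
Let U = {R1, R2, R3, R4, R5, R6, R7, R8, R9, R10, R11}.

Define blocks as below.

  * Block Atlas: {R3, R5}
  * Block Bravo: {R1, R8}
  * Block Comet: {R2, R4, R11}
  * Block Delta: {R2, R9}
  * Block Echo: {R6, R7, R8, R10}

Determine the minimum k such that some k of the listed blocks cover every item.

Atlas, Bravo, Comet, Delta, and Echo cover everything between them: the union {R1, R2, R3, R4, R5, R6, R7, R8, R9, R10, R11} is all of U.
No 4 of the 5 blocks cover everything (all 5 combinations miss at least one item), so 5 is optimal.

5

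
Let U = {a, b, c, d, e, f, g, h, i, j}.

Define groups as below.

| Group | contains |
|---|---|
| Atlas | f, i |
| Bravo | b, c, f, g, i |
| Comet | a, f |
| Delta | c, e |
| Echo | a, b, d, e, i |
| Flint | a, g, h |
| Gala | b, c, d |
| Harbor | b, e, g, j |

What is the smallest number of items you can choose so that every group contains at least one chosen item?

Take T = {a, c, f, g}. Each listed group contains at least one of these, so T is a hitting set of size 4.
No choice of 3 items meets every group, so 4 is the minimum.

4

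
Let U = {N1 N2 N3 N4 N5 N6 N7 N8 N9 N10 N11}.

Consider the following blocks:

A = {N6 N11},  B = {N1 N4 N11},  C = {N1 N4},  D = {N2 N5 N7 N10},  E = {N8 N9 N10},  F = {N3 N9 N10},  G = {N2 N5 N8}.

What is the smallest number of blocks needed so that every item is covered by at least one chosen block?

A, B, D, E, and F cover everything between them: the union {N1, N2, N3, N4, N5, N6, N7, N8, N9, N10, N11} is all of U.
No 4 of the 7 blocks cover everything (all 35 combinations miss at least one item), so 5 is optimal.

5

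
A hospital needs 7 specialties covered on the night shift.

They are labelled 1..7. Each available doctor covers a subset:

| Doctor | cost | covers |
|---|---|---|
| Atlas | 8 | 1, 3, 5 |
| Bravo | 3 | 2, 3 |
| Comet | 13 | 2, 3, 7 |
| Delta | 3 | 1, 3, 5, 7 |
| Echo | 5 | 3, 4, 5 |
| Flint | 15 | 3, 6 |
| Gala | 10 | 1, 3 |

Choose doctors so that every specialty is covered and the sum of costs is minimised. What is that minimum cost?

Bravo, Delta, Echo, Flint together cover every specialty (Bravo ∪ Delta ∪ Echo ∪ Flint = {1, 2, 3, 4, 5, 6, 7}); total cost 3 + 3 + 5 + 15 = 26.
No covering selection has total cost below 26.

26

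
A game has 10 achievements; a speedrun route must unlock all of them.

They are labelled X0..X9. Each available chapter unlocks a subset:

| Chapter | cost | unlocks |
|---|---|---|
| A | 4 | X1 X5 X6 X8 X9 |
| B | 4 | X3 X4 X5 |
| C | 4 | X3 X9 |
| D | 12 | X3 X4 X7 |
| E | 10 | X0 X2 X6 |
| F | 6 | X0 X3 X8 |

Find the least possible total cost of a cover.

A, D, E together cover every achievement (A ∪ D ∪ E = {X0, X1, X2, X3, X4, X5, X6, X7, X8, X9}); total cost 4 + 12 + 10 = 26.
The greedy pick A, B, E, D costs 30; no covering selection beats 26.

26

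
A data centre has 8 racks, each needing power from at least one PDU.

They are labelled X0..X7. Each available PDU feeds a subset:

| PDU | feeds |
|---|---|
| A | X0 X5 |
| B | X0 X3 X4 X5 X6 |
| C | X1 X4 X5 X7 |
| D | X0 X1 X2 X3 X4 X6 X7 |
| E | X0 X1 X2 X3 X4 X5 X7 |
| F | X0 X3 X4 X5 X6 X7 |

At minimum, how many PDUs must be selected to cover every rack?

Take {B, E}. Their union is {X0, X1, X2, X3, X4, X5, X6, X7}, which is all 8 racks.
No single PDU has all 8 racks (the largest, D, has 7), so 2 is optimal.

2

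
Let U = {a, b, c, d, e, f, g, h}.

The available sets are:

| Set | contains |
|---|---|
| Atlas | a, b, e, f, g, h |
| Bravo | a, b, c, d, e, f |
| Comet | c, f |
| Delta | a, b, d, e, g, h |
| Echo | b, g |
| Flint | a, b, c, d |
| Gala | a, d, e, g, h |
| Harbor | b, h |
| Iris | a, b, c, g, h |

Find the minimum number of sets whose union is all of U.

2

Atlas and Flint together: Atlas ∪ Flint = {a, b, c, d, e, f, g, h} — every item is covered.
No single set has all 8 items (the largest, Atlas, has 6), so 2 is optimal.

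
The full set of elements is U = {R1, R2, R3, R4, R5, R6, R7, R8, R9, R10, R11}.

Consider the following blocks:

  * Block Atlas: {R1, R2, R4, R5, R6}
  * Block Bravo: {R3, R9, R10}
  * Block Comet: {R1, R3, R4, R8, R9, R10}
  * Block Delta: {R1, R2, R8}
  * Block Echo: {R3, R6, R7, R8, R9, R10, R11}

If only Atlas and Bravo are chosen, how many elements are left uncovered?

Union of Atlas, Bravo = {R1, R2, R3, R4, R5, R6, R9, R10}.
Not covered: R7, R8, R11 — 3 elements.

3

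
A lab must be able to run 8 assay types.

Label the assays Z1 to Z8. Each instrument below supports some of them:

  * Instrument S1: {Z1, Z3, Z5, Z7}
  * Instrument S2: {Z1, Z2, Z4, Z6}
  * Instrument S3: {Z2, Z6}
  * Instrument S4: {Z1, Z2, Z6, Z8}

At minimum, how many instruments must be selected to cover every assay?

3

S1 and S2 and S4 together: S1 ∪ S2 ∪ S4 = {Z1, Z2, Z3, Z4, Z5, Z6, Z7, Z8} — every assay is covered.
Only S1 contains Z3, so S1 is forced; the remaining 4 assays need at least 2 more instruments (each remaining instrument adds at most 3) — so at least 3 instruments are needed, and 3 is optimal.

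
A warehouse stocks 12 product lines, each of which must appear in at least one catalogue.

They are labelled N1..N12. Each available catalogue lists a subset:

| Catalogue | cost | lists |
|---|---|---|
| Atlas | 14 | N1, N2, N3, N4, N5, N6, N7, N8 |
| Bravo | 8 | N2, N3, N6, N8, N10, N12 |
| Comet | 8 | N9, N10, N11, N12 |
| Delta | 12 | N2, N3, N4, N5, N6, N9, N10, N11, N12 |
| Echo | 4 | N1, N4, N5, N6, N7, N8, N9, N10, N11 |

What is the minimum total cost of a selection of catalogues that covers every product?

Bravo, Echo together cover every product (Bravo ∪ Echo = {N1, N2, N3, N4, N5, N6, N7, N8, N9, N10, N11, N12}); total cost 8 + 4 = 12.
No covering selection has total cost below 12.

12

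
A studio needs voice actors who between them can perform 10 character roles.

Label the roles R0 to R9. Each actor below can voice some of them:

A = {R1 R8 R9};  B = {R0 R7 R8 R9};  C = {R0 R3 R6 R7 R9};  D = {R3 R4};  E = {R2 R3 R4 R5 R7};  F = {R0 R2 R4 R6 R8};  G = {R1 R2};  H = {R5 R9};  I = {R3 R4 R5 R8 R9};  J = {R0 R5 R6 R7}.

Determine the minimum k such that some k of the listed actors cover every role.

3

A and C and E together: A ∪ C ∪ E = {R0, R1, R2, R3, R4, R5, R6, R7, R8, R9} — every role is covered.
No 2 of the 10 actors cover everything (all 45 combinations miss at least one role), so 3 is optimal.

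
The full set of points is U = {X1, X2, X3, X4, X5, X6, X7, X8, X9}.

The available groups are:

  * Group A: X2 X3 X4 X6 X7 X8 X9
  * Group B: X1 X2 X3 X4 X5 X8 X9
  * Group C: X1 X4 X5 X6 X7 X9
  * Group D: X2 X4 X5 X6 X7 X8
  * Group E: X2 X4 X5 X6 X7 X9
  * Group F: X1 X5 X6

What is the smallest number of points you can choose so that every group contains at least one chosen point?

Take H = {X1, X2}. Each listed group contains at least one of these, so H is a hitting set of size 2.
No single point lies in every group, so at least 2 are needed and 2 is optimal.

2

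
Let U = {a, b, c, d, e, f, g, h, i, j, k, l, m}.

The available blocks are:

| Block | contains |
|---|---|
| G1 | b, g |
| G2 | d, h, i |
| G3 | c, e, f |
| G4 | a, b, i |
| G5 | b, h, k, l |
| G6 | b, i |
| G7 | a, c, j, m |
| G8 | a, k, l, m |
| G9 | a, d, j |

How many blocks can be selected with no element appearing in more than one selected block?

G1, G2, G3, G8 are pairwise disjoint (G1={b,g}; G2={d,h,i}; G3={c,e,f}; G8={a,k,l,m}).
Every remaining block overlaps one of these, and no 5 of the listed blocks are pairwise disjoint, so 4 is the maximum.

4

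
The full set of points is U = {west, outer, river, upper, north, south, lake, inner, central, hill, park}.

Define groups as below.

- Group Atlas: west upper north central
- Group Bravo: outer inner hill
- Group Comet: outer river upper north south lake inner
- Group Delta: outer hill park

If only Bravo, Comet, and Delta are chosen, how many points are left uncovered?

2

Union of Bravo, Comet, Delta = {outer, river, upper, north, south, lake, inner, hill, park}.
Not covered: west, central — 2 points.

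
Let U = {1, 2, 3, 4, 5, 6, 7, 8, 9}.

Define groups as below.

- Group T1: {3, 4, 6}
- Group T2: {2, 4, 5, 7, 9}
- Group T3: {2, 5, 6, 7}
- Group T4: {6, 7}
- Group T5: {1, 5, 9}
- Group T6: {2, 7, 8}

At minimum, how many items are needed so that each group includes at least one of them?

Take H = {1, 6, 7}. Each listed group contains at least one of these, so H is a hitting set of size 3.
The groups T1, T5, T6 are pairwise disjoint, so any hitting set needs a separate item for each — at least 3. Hence 3 is optimal.

3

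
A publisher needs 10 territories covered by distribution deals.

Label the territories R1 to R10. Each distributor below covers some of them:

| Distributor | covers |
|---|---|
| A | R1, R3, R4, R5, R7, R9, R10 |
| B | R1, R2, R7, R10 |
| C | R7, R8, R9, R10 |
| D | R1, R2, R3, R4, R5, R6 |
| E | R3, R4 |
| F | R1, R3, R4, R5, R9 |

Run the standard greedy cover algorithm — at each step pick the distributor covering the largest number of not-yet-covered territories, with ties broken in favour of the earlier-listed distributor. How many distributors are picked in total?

Greedy: pick A (covers 7 new) → pick D (covers 2 new) → pick C (covers 1 new). Total picks: 3.
(The true minimum cover uses only 2 distributors, so greedy is not optimal here.)

3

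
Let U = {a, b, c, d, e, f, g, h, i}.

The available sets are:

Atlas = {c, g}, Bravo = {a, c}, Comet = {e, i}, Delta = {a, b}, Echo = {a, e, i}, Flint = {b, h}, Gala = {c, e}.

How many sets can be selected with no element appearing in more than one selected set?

3

Atlas, Echo, Flint are pairwise disjoint (Atlas={c,g}; Echo={a,e,i}; Flint={b,h}).
Every remaining set overlaps one of these, and no 4 of the listed sets are pairwise disjoint, so 3 is the maximum.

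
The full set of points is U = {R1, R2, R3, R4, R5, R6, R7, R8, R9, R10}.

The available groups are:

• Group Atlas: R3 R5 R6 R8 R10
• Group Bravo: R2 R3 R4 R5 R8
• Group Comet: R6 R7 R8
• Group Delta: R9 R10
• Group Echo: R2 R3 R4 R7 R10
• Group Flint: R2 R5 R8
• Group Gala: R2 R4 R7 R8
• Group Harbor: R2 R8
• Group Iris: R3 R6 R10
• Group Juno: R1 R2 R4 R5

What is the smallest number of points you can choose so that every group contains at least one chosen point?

H = {R2, R6, R9} meets every group (each contains at least one member of H), and |H| = 3.
The groups Comet, Delta, Juno are pairwise disjoint, so any hitting set needs a separate point for each — at least 3. Hence 3 is optimal.

3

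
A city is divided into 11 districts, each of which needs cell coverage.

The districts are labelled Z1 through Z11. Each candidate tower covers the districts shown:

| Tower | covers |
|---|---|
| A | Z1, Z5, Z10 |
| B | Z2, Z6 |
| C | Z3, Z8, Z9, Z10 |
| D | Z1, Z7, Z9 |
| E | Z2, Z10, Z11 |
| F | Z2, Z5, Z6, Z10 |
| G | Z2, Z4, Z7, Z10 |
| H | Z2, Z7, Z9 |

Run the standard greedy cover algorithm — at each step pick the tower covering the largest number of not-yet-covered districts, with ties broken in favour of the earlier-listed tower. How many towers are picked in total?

5

Greedy: pick C (covers 4 new) → pick F (covers 3 new) → pick D (covers 2 new) → pick E (covers 1 new) → pick G (covers 1 new). Total picks: 5.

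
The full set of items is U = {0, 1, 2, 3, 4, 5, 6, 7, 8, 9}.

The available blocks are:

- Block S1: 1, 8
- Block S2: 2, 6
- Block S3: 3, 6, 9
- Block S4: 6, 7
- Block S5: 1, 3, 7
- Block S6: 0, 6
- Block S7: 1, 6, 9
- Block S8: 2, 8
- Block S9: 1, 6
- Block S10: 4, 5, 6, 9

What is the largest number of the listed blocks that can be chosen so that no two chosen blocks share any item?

3

S5, S8, S10 are pairwise disjoint (S5={1,3,7}; S8={2,8}; S10={4,5,6,9}).
Every remaining block overlaps one of these, and no 4 of the listed blocks are pairwise disjoint, so 3 is the maximum.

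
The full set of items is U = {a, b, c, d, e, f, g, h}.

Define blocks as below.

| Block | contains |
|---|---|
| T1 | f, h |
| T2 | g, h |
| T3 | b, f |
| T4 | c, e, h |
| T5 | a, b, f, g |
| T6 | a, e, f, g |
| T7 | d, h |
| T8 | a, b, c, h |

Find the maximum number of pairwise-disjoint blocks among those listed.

2

T3, T4 are pairwise disjoint (T3={b,f}; T4={c,e,h}).
Every remaining block overlaps one of these, and no 3 of the listed blocks are pairwise disjoint, so 2 is the maximum.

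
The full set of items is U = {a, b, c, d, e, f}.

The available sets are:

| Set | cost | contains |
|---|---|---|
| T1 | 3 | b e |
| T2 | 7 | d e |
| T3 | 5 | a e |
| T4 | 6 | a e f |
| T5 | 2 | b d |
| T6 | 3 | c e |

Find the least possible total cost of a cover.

11

T4, T5, T6 together cover every item (T4 ∪ T5 ∪ T6 = {a, b, c, d, e, f}); total cost 6 + 2 + 3 = 11.
No covering selection has total cost below 11.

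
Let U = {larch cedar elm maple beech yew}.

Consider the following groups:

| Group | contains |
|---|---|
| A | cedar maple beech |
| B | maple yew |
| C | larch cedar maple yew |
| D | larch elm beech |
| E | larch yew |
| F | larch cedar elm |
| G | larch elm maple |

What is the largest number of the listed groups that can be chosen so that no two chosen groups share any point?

A, E are pairwise disjoint (A={cedar,maple,beech}; E={larch,yew}).
Every remaining group overlaps one of these, and no 3 of the listed groups are pairwise disjoint, so 2 is the maximum.

2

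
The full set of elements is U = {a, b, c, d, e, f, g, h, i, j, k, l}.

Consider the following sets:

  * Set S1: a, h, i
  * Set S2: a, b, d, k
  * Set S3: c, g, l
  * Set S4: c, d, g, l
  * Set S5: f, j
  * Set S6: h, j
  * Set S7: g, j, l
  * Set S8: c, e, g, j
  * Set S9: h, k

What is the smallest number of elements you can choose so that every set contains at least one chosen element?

4

T = {a, f, g, h} meets every set (each contains at least one member of T), and |T| = 4.
No choice of 3 elements meets every set, so 4 is the minimum.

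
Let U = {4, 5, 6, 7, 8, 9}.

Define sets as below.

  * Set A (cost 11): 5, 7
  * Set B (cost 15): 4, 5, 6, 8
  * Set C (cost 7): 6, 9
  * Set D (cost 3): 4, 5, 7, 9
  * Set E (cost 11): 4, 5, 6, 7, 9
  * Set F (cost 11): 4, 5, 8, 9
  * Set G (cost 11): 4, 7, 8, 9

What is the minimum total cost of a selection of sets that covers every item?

18

B, D together cover every item (B ∪ D = {4, 5, 6, 7, 8, 9}); total cost 15 + 3 = 18.
The greedy pick D, C, F costs 21; no covering selection beats 18.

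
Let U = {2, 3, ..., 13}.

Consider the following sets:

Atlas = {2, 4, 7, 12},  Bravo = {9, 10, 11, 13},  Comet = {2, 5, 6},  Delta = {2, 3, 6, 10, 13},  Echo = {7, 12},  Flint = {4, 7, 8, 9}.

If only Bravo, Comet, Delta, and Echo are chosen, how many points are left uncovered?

Union of Bravo, Comet, Delta, Echo = {2, 3, 5, 6, 7, 9, 10, 11, 12, 13}.
Not covered: 4, 8 — 2 points.

2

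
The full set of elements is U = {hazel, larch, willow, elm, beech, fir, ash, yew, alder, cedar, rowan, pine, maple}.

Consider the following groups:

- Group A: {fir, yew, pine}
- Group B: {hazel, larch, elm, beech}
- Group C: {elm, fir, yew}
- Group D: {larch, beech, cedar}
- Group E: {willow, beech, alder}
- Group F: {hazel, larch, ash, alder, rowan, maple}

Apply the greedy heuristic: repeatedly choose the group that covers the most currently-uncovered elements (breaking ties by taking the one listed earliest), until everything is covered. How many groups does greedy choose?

5

Greedy: pick F (covers 6 new) → pick A (covers 3 new) → pick B (covers 2 new) → pick D (covers 1 new) → pick E (covers 1 new). Total picks: 5.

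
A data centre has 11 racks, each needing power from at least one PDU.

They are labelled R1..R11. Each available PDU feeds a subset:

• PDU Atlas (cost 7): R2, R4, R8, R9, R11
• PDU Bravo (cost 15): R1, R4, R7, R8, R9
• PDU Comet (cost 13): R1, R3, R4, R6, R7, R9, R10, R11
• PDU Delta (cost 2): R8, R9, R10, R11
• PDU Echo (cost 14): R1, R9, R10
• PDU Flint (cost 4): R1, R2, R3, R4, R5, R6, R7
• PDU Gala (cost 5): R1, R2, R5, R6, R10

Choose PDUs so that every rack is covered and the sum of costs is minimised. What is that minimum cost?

6

Delta, Flint together cover every rack (Delta ∪ Flint = {R1, R2, R3, R4, R5, R6, R7, R8, R9, R10, R11}); total cost 2 + 4 = 6.
No covering selection has total cost below 6.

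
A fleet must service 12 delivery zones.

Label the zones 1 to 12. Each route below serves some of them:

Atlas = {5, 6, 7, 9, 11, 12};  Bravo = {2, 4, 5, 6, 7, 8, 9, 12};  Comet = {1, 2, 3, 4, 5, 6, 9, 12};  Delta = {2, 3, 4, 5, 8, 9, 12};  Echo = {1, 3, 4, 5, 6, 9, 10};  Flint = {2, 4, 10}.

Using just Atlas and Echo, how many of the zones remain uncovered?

2

Union of Atlas, Echo = {1, 3, 4, 5, 6, 7, 9, 10, 11, 12}.
Not covered: 2, 8 — 2 zones.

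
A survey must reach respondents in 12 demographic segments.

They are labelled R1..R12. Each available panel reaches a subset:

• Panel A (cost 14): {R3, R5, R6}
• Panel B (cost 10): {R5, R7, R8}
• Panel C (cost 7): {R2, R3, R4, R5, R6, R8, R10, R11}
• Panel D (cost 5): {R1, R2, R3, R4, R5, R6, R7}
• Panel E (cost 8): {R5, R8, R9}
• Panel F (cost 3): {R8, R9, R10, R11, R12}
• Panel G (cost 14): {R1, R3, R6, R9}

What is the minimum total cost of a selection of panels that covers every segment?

8

D, F together cover every segment (D ∪ F = {R1, R2, R3, R4, R5, R6, R7, R8, R9, R10, R11, R12}); total cost 5 + 3 = 8.
No covering selection has total cost below 8.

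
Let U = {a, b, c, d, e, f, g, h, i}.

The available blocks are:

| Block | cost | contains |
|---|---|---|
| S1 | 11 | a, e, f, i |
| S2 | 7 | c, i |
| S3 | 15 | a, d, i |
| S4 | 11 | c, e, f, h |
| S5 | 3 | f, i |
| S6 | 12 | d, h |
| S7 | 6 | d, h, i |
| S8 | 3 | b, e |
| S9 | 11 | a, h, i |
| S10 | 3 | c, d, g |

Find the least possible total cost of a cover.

S5, S8, S9, S10 together cover every point (S5 ∪ S8 ∪ S9 ∪ S10 = {a, b, c, d, e, f, g, h, i}); total cost 3 + 3 + 11 + 3 = 20.
No covering selection has total cost below 20.

20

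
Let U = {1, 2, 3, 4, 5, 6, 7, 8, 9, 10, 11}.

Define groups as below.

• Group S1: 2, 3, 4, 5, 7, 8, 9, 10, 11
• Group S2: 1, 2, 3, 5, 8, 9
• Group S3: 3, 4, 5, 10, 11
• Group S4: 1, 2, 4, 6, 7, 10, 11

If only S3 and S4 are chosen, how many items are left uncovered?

2

Union of S3, S4 = {1, 2, 3, 4, 5, 6, 7, 10, 11}.
Not covered: 8, 9 — 2 items.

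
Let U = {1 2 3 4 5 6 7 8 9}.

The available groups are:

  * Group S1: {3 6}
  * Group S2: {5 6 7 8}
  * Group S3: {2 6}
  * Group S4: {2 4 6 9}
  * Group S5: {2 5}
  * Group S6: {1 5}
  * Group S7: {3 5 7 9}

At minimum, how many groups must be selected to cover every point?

S2, S4, S6, and S7 cover everything between them: the union {1, 2, 3, 4, 5, 6, 7, 8, 9} is all of U.
No 3 of the 7 groups cover everything (all 35 combinations miss at least one point), so 4 is optimal.

4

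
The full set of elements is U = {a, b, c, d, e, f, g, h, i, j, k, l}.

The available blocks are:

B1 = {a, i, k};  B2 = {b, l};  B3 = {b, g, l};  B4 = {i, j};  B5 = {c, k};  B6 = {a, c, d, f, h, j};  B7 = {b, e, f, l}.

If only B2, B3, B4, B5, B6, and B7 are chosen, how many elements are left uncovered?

Union of B2, B3, B4, B5, B6, B7 = {a, b, c, d, e, f, g, h, i, j, k, l} — that's every element, so 0 are uncovered.

0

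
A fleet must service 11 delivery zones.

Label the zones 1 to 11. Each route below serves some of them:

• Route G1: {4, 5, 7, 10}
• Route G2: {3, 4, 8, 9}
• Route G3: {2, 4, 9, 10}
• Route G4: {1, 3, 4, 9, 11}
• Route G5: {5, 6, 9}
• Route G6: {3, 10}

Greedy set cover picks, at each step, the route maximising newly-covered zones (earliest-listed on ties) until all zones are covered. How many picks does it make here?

Greedy: pick G4 (covers 5 new) → pick G1 (covers 3 new) → pick G2 (covers 1 new) → pick G3 (covers 1 new) → pick G5 (covers 1 new). Total picks: 5.

5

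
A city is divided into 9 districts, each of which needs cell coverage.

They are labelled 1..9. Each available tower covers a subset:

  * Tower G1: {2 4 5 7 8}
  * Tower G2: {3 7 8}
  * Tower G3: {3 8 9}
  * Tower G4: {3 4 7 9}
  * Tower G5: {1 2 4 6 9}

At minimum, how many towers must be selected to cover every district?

Take {G1, G2, G5}. Their union is {1, 2, 3, 4, 5, 6, 7, 8, 9}, which is all 9 districts.
Only G5 contains 1, so G5 is forced; the remaining 4 districts need at least 2 more towers (each remaining tower adds at most 3) — so at least 3 towers are needed, and 3 is optimal.

3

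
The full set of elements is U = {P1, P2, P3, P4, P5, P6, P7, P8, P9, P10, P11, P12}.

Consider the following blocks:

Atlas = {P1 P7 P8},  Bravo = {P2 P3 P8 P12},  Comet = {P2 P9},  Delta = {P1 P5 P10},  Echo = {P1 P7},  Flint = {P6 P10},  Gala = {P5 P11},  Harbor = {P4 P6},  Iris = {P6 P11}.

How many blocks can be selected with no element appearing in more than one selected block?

Atlas, Comet, Flint, Gala are pairwise disjoint (Atlas={P1,P7,P8}; Comet={P2,P9}; Flint={P6,P10}; Gala={P5,P11}).
Every remaining block overlaps one of these, and no 5 of the listed blocks are pairwise disjoint, so 4 is the maximum.

4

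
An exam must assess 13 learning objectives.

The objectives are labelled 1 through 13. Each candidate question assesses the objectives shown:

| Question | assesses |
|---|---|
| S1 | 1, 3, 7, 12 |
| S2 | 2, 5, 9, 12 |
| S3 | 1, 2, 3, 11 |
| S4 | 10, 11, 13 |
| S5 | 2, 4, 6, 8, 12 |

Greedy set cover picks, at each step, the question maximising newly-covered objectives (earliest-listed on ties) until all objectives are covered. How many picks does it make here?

4

Greedy: pick S5 (covers 5 new) → pick S1 (covers 3 new) → pick S4 (covers 3 new) → pick S2 (covers 2 new). Total picks: 4.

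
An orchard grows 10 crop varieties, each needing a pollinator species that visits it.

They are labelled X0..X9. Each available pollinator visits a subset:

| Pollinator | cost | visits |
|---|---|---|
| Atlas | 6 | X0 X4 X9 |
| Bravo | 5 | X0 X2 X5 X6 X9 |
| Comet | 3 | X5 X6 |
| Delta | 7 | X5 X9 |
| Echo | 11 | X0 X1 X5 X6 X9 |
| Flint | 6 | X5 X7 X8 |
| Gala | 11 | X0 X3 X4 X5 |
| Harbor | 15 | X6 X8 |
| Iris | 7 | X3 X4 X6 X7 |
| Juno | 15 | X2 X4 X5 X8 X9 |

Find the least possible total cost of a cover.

Bravo, Echo, Flint, Iris together cover every variety (Bravo ∪ Echo ∪ Flint ∪ Iris = {X0, X1, X2, X3, X4, X5, X6, X7, X8, X9}); total cost 5 + 11 + 6 + 7 = 29.
No covering selection has total cost below 29.

29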